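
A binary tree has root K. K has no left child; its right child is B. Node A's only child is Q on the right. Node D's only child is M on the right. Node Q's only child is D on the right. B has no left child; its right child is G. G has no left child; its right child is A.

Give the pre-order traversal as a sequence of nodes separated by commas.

Pre-order visits the node, then its left subtree, then its right subtree.
Visit K.
At K: no left child.
At K: go right to B.
  Visit B.
  At B: no left child.
  At B: go right to G.
    Visit G.
    At G: no left child.
    At G: go right to A.
      Visit A.
      At A: no left child.
      At A: go right to Q.
        Visit Q.
        At Q: no left child.
        At Q: go right to D.
          Visit D.
          At D: no left child.
          At D: go right to M.
            M is a leaf — visit M.

K, B, G, A, Q, D, M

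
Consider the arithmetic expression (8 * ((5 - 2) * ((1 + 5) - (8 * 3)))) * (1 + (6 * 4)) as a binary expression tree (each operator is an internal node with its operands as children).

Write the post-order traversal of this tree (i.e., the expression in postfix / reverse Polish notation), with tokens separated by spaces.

Post-order on an expression tree gives postfix notation: for each operator, emit left operand, right operand, then the operator.

8 5 2 - 1 5 + 8 3 * - * * 1 6 4 * + *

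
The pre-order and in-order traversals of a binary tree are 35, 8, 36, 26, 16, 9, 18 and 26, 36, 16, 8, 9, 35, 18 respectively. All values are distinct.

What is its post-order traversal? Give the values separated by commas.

The first element of pre-order is the root; it splits in-order into left and right subtrees.
Root 35: left subtree has 5 nodes {26, 36, 16, 8, 9}, right has 1 {18}.
  Root 8: left subtree has 3 nodes {26, 36, 16}, right has 1 {9}.
    Root 36: left subtree has 1 node {26}, right has 1 {16}.

26, 16, 36, 9, 8, 18, 35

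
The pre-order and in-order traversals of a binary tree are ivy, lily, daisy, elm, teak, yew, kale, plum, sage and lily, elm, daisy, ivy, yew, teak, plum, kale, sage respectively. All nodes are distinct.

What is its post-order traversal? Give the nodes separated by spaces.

The first element of pre-order is the root; it splits in-order into left and right subtrees.
Root ivy: left subtree has 3 nodes {lily, elm, daisy}, right has 5 {yew, teak, plum, kale, sage}.
  Root lily: left subtree has 0 nodes { }, right has 2 {elm, daisy}.
    Root daisy: left subtree has 1 node {elm}, right has 0 { }.
  Root teak: left subtree has 1 node {yew}, right has 3 {plum, kale, sage}.
    Root kale: left subtree has 1 node {plum}, right has 1 {sage}.

elm daisy lily yew plum sage kale teak ivy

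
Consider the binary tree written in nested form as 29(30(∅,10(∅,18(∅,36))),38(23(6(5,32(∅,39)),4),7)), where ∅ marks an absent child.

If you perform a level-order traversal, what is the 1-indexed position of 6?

8

Level-order visits nodes level by level from the root, left to right within each level.
Level 0: 29
Level 1: 30, 38
Level 2: 10, 23, 7
Level 3: 18, 6, 4
Level 4: 36, 5, 32
Level 5: 39
Full level-order sequence: 29, 30, 38, 10, 23, 7, 18, 6, 4, 36, 5, 32, 39.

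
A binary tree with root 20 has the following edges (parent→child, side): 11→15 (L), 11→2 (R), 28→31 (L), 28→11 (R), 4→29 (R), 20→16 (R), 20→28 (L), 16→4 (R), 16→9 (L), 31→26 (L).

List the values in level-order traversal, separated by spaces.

Level-order visits nodes level by level from the root, left to right within each level.
Level 0: 20
Level 1: 28, 16
Level 2: 31, 11, 9, 4
Level 3: 26, 15, 2, 29

20 28 16 31 11 9 4 26 15 2 29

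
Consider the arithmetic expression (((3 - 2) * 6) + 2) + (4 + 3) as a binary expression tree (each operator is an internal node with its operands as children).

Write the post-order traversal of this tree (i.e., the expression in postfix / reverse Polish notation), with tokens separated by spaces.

Post-order on an expression tree gives postfix notation: for each operator, emit left operand, right operand, then the operator.

3 2 - 6 * 2 + 4 3 + +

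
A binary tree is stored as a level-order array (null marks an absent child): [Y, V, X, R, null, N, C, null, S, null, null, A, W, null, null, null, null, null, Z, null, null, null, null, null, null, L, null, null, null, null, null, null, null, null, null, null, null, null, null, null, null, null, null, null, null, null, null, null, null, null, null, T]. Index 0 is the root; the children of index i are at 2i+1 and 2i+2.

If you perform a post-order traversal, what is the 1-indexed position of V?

Post-order visits the left subtree, then the right subtree, then the node.
At Y: go left to V.
  At V: go left to R.
    At R: no left child.
    At R: go right to S.
      At S: no left child.
      At S: go right to Z.
        Z is a leaf — visit Z.
      Visit S.
    Visit R.
  At V: no right child.
  Visit V.
At Y: go right to X.
  At X: go left to N.
    At N: go left to A.
      A is a leaf — visit A.
    At N: go right to W.
      At W: go left to L.
        At L: go left to T.
          T is a leaf — visit T.
        At L: no right child.
        Visit L.
      At W: no right child.
      Visit W.
    Visit N.
  At X: go right to C.
    C is a leaf — visit C.
  Visit X.
Visit Y.
Full post-order sequence: Z, S, R, V, A, T, L, W, N, C, X, Y.

4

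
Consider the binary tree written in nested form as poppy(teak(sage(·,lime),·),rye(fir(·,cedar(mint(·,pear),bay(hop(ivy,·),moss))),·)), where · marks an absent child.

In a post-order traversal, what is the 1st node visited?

Post-order visits the left subtree, then the right subtree, then the node.
At poppy: go left to teak.
  At teak: go left to sage.
    At sage: no left child.
    At sage: go right to lime.
      lime is a leaf — visit lime.
    Visit sage.
  At teak: no right child.
  Visit teak.
At poppy: go right to rye.
  At rye: go left to fir.
    At fir: no left child.
    At fir: go right to cedar.
      At cedar: go left to mint.
        At mint: no left child.
        At mint: go right to pear.
          pear is a leaf — visit pear.
        Visit mint.
      At cedar: go right to bay.
        At bay: go left to hop.
          At hop: go left to ivy.
            ivy is a leaf — visit ivy.
          At hop: no right child.
          Visit hop.
        At bay: go right to moss.
          moss is a leaf — visit moss.
        Visit bay.
      Visit cedar.
    Visit fir.
  At rye: no right child.
  Visit rye.
Visit poppy.
Full post-order sequence: lime, sage, teak, pear, mint, ivy, hop, moss, bay, cedar, fir, rye, poppy.

lime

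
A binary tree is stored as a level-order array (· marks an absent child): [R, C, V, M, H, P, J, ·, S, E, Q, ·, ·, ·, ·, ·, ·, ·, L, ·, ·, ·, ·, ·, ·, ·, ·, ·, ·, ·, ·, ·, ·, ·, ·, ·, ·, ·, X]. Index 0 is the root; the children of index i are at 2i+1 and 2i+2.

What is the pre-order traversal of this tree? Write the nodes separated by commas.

R, C, M, S, L, X, H, E, Q, V, P, J

Pre-order visits the node, then its left subtree, then its right subtree.
Visit R.
At R: go left to C.
  Visit C.
  At C: go left to M.
    Visit M.
    At M: no left child.
    At M: go right to S.
      Visit S.
      At S: no left child.
      At S: go right to L.
        Visit L.
        At L: no left child.
        At L: go right to X.
          X is a leaf — visit X.
  At C: go right to H.
    Visit H.
    At H: go left to E.
      E is a leaf — visit E.
    At H: go right to Q.
      Q is a leaf — visit Q.
At R: go right to V.
  Visit V.
  At V: go left to P.
    P is a leaf — visit P.
  At V: go right to J.
    J is a leaf — visit J.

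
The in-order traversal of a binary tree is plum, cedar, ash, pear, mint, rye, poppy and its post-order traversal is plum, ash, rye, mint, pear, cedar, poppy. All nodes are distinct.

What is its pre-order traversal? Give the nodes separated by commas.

The last element of post-order is the root; it splits in-order into left and right subtrees.
Root poppy: left subtree has 6 nodes {plum, cedar, ash, pear, mint, rye}, right has 0 { }.
  Root cedar: left subtree has 1 node {plum}, right has 4 {ash, pear, mint, rye}.
    Root pear: left subtree has 1 node {ash}, right has 2 {mint, rye}.
      Root mint: left subtree has 0 nodes { }, right has 1 {rye}.

poppy, cedar, plum, pear, ash, mint, rye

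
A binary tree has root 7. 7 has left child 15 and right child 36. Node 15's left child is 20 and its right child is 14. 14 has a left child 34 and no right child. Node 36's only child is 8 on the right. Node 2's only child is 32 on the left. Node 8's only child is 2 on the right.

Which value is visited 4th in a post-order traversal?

Post-order visits the left subtree, then the right subtree, then the node.
At 7: go left to 15.
  At 15: go left to 20.
    20 is a leaf — visit 20.
  At 15: go right to 14.
    At 14: go left to 34.
      34 is a leaf — visit 34.
    At 14: no right child.
    Visit 14.
  Visit 15.
At 7: go right to 36.
  At 36: no left child.
  At 36: go right to 8.
    At 8: no left child.
    At 8: go right to 2.
      At 2: go left to 32.
        32 is a leaf — visit 32.
      At 2: no right child.
      Visit 2.
    Visit 8.
  Visit 36.
Visit 7.
Full post-order sequence: 20, 34, 14, 15, 32, 2, 8, 36, 7.

15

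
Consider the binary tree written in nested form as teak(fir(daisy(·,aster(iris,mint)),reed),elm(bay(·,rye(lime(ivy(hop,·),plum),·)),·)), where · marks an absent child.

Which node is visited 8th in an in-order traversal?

In-order visits the left subtree, then the node, then the right subtree.
At teak: go left to fir.
  At fir: go left to daisy.
    At daisy: no left child.
    Visit daisy.
    At daisy: go right to aster.
      At aster: go left to iris.
        iris is a leaf — visit iris.
      Visit aster.
      At aster: go right to mint.
        mint is a leaf — visit mint.
  Visit fir.
  At fir: go right to reed.
    reed is a leaf — visit reed.
Visit teak.
At teak: go right to elm.
  At elm: go left to bay.
    At bay: no left child.
    Visit bay.
    At bay: go right to rye.
      At rye: go left to lime.
        At lime: go left to ivy.
          At ivy: go left to hop.
            hop is a leaf — visit hop.
          Visit ivy.
          At ivy: no right child.
        Visit lime.
        At lime: go right to plum.
          plum is a leaf — visit plum.
      Visit rye.
      At rye: no right child.
  Visit elm.
  At elm: no right child.
Full in-order sequence: daisy, iris, aster, mint, fir, reed, teak, bay, hop, ivy, lime, plum, rye, elm.

bay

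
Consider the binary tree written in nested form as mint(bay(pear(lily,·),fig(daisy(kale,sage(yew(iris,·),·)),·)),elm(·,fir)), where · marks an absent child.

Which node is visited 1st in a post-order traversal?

lily

Post-order visits the left subtree, then the right subtree, then the node.
At mint: go left to bay.
  At bay: go left to pear.
    At pear: go left to lily.
      lily is a leaf — visit lily.
    At pear: no right child.
    Visit pear.
  At bay: go right to fig.
    At fig: go left to daisy.
      At daisy: go left to kale.
        kale is a leaf — visit kale.
      At daisy: go right to sage.
        At sage: go left to yew.
          At yew: go left to iris.
            iris is a leaf — visit iris.
          At yew: no right child.
          Visit yew.
        At sage: no right child.
        Visit sage.
      Visit daisy.
    At fig: no right child.
    Visit fig.
  Visit bay.
At mint: go right to elm.
  At elm: no left child.
  At elm: go right to fir.
    fir is a leaf — visit fir.
  Visit elm.
Visit mint.
Full post-order sequence: lily, pear, kale, iris, yew, sage, daisy, fig, bay, fir, elm, mint.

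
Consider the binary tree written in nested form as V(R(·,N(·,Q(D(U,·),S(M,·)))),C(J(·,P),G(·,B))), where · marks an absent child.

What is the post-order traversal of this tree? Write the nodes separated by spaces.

U D M S Q N R P J B G C V

Post-order visits the left subtree, then the right subtree, then the node.
At V: go left to R.
  At R: no left child.
  At R: go right to N.
    At N: no left child.
    At N: go right to Q.
      At Q: go left to D.
        At D: go left to U.
          U is a leaf — visit U.
        At D: no right child.
        Visit D.
      At Q: go right to S.
        At S: go left to M.
          M is a leaf — visit M.
        At S: no right child.
        Visit S.
      Visit Q.
    Visit N.
  Visit R.
At V: go right to C.
  At C: go left to J.
    At J: no left child.
    At J: go right to P.
      P is a leaf — visit P.
    Visit J.
  At C: go right to G.
    At G: no left child.
    At G: go right to B.
      B is a leaf — visit B.
    Visit G.
  Visit C.
Visit V.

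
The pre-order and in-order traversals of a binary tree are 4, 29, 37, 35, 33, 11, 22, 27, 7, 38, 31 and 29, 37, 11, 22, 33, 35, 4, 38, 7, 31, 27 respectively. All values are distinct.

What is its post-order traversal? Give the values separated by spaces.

22 11 33 35 37 29 38 31 7 27 4

The first element of pre-order is the root; it splits in-order into left and right subtrees.
Root 4: left subtree has 6 nodes {29, 37, 11, 22, 33, 35}, right has 4 {38, 7, 31, 27}.
  Root 29: left subtree has 0 nodes { }, right has 5 {37, 11, 22, 33, 35}.
    Root 37: left subtree has 0 nodes { }, right has 4 {11, 22, 33, 35}.
      Root 35: left subtree has 3 nodes {11, 22, 33}, right has 0 { }.
        Root 33: left subtree has 2 nodes {11, 22}, right has 0 { }.
          Root 11: left subtree has 0 nodes { }, right has 1 {22}.
  Root 27: left subtree has 3 nodes {38, 7, 31}, right has 0 { }.
    Root 7: left subtree has 1 node {38}, right has 1 {31}.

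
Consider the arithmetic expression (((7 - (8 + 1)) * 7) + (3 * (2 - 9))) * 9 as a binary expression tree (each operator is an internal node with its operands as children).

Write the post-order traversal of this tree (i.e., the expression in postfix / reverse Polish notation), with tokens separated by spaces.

Post-order on an expression tree gives postfix notation: for each operator, emit left operand, right operand, then the operator.

7 8 1 + - 7 * 3 2 9 - * + 9 *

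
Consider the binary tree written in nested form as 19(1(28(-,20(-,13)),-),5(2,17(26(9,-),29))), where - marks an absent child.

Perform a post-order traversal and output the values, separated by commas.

13, 20, 28, 1, 2, 9, 26, 29, 17, 5, 19

Post-order visits the left subtree, then the right subtree, then the node.
At 19: go left to 1.
  At 1: go left to 28.
    At 28: no left child.
    At 28: go right to 20.
      At 20: no left child.
      At 20: go right to 13.
        13 is a leaf — visit 13.
      Visit 20.
    Visit 28.
  At 1: no right child.
  Visit 1.
At 19: go right to 5.
  At 5: go left to 2.
    2 is a leaf — visit 2.
  At 5: go right to 17.
    At 17: go left to 26.
      At 26: go left to 9.
        9 is a leaf — visit 9.
      At 26: no right child.
      Visit 26.
    At 17: go right to 29.
      29 is a leaf — visit 29.
    Visit 17.
  Visit 5.
Visit 19.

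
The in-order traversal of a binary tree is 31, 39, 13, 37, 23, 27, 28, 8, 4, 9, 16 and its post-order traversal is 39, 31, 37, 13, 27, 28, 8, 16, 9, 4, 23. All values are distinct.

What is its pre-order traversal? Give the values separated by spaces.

The last element of post-order is the root; it splits in-order into left and right subtrees.
Root 23: left subtree has 4 nodes {31, 39, 13, 37}, right has 6 {27, 28, 8, 4, 9, 16}.
  Root 13: left subtree has 2 nodes {31, 39}, right has 1 {37}.
    Root 31: left subtree has 0 nodes { }, right has 1 {39}.
  Root 4: left subtree has 3 nodes {27, 28, 8}, right has 2 {9, 16}.
    Root 8: left subtree has 2 nodes {27, 28}, right has 0 { }.
      Root 28: left subtree has 1 node {27}, right has 0 { }.
    Root 9: left subtree has 0 nodes { }, right has 1 {16}.

23 13 31 39 37 4 8 28 27 9 16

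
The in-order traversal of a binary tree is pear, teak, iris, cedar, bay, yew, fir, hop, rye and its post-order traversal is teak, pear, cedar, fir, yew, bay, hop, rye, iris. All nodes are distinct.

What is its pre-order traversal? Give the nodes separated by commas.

The last element of post-order is the root; it splits in-order into left and right subtrees.
Root iris: left subtree has 2 nodes {pear, teak}, right has 6 {cedar, bay, yew, fir, hop, rye}.
  Root pear: left subtree has 0 nodes { }, right has 1 {teak}.
  Root rye: left subtree has 5 nodes {cedar, bay, yew, fir, hop}, right has 0 { }.
    Root hop: left subtree has 4 nodes {cedar, bay, yew, fir}, right has 0 { }.
      Root bay: left subtree has 1 node {cedar}, right has 2 {yew, fir}.
        Root yew: left subtree has 0 nodes { }, right has 1 {fir}.

iris, pear, teak, rye, hop, bay, cedar, yew, fir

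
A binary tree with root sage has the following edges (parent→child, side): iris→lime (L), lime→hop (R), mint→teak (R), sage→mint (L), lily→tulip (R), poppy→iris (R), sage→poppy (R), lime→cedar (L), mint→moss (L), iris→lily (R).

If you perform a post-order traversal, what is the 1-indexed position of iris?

Post-order visits the left subtree, then the right subtree, then the node.
At sage: go left to mint.
  At mint: go left to moss.
    moss is a leaf — visit moss.
  At mint: go right to teak.
    teak is a leaf — visit teak.
  Visit mint.
At sage: go right to poppy.
  At poppy: no left child.
  At poppy: go right to iris.
    At iris: go left to lime.
      At lime: go left to cedar.
        cedar is a leaf — visit cedar.
      At lime: go right to hop.
        hop is a leaf — visit hop.
      Visit lime.
    At iris: go right to lily.
      At lily: no left child.
      At lily: go right to tulip.
        tulip is a leaf — visit tulip.
      Visit lily.
    Visit iris.
  Visit poppy.
Visit sage.
Full post-order sequence: moss, teak, mint, cedar, hop, lime, tulip, lily, iris, poppy, sage.

9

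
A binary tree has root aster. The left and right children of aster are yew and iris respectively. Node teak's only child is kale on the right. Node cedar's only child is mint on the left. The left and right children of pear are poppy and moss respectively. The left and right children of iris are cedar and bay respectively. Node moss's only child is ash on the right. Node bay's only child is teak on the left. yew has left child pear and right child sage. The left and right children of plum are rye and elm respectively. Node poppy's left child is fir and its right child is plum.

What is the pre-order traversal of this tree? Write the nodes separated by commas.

aster, yew, pear, poppy, fir, plum, rye, elm, moss, ash, sage, iris, cedar, mint, bay, teak, kale

Pre-order visits the node, then its left subtree, then its right subtree.
Visit aster.
At aster: go left to yew.
  Visit yew.
  At yew: go left to pear.
    Visit pear.
    At pear: go left to poppy.
      Visit poppy.
      At poppy: go left to fir.
        fir is a leaf — visit fir.
      At poppy: go right to plum.
        Visit plum.
        At plum: go left to rye.
          rye is a leaf — visit rye.
        At plum: go right to elm.
          elm is a leaf — visit elm.
    At pear: go right to moss.
      Visit moss.
      At moss: no left child.
      At moss: go right to ash.
        ash is a leaf — visit ash.
  At yew: go right to sage.
    sage is a leaf — visit sage.
At aster: go right to iris.
  Visit iris.
  At iris: go left to cedar.
    Visit cedar.
    At cedar: go left to mint.
      mint is a leaf — visit mint.
    At cedar: no right child.
  At iris: go right to bay.
    Visit bay.
    At bay: go left to teak.
      Visit teak.
      At teak: no left child.
      At teak: go right to kale.
        kale is a leaf — visit kale.
    At bay: no right child.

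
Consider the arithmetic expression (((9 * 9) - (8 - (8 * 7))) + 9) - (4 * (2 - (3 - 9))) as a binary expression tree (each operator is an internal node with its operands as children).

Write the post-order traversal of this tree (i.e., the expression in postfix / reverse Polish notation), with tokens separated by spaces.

Post-order on an expression tree gives postfix notation: for each operator, emit left operand, right operand, then the operator.

9 9 * 8 8 7 * - - 9 + 4 2 3 9 - - * -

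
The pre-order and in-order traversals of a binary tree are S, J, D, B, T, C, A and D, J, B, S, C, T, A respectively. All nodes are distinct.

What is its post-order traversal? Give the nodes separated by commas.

The first element of pre-order is the root; it splits in-order into left and right subtrees.
Root S: left subtree has 3 nodes {D, J, B}, right has 3 {C, T, A}.
  Root J: left subtree has 1 node {D}, right has 1 {B}.
  Root T: left subtree has 1 node {C}, right has 1 {A}.

D, B, J, C, A, T, S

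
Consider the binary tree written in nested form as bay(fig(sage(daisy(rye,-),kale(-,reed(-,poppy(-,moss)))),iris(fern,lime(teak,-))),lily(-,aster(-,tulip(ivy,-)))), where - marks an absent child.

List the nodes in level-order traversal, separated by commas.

bay, fig, lily, sage, iris, aster, daisy, kale, fern, lime, tulip, rye, reed, teak, ivy, poppy, moss

Level-order visits nodes level by level from the root, left to right within each level.
Level 0: bay
Level 1: fig, lily
Level 2: sage, iris, aster
Level 3: daisy, kale, fern, lime, tulip
Level 4: rye, reed, teak, ivy
Level 5: poppy
Level 6: moss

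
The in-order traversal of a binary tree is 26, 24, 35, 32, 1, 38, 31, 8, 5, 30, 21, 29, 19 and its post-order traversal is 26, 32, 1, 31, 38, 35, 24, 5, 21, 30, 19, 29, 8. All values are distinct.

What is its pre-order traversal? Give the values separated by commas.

8, 24, 26, 35, 38, 1, 32, 31, 29, 30, 5, 21, 19

The last element of post-order is the root; it splits in-order into left and right subtrees.
Root 8: left subtree has 7 nodes {26, 24, 35, 32, 1, 38, 31}, right has 5 {5, 30, 21, 29, 19}.
  Root 24: left subtree has 1 node {26}, right has 5 {35, 32, 1, 38, 31}.
    Root 35: left subtree has 0 nodes { }, right has 4 {32, 1, 38, 31}.
      Root 38: left subtree has 2 nodes {32, 1}, right has 1 {31}.
        Root 1: left subtree has 1 node {32}, right has 0 { }.
  Root 29: left subtree has 3 nodes {5, 30, 21}, right has 1 {19}.
    Root 30: left subtree has 1 node {5}, right has 1 {21}.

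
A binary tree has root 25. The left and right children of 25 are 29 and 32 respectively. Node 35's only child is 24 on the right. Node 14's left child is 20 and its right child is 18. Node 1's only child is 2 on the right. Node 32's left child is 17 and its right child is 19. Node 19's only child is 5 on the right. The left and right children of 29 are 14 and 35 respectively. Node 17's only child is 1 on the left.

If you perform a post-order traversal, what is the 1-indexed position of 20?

Post-order visits the left subtree, then the right subtree, then the node.
At 25: go left to 29.
  At 29: go left to 14.
    At 14: go left to 20.
      20 is a leaf — visit 20.
    At 14: go right to 18.
      18 is a leaf — visit 18.
    Visit 14.
  At 29: go right to 35.
    At 35: no left child.
    At 35: go right to 24.
      24 is a leaf — visit 24.
    Visit 35.
  Visit 29.
At 25: go right to 32.
  At 32: go left to 17.
    At 17: go left to 1.
      At 1: no left child.
      At 1: go right to 2.
        2 is a leaf — visit 2.
      Visit 1.
    At 17: no right child.
    Visit 17.
  At 32: go right to 19.
    At 19: no left child.
    At 19: go right to 5.
      5 is a leaf — visit 5.
    Visit 19.
  Visit 32.
Visit 25.
Full post-order sequence: 20, 18, 14, 24, 35, 29, 2, 1, 17, 5, 19, 32, 25.

1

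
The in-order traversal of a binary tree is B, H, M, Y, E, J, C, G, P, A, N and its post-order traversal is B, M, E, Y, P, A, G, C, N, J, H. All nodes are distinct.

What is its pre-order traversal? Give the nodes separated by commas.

H, B, J, Y, M, E, N, C, G, A, P

The last element of post-order is the root; it splits in-order into left and right subtrees.
Root H: left subtree has 1 node {B}, right has 9 {M, Y, E, J, C, G, P, A, N}.
  Root J: left subtree has 3 nodes {M, Y, E}, right has 5 {C, G, P, A, N}.
    Root Y: left subtree has 1 node {M}, right has 1 {E}.
    Root N: left subtree has 4 nodes {C, G, P, A}, right has 0 { }.
      Root C: left subtree has 0 nodes { }, right has 3 {G, P, A}.
        Root G: left subtree has 0 nodes { }, right has 2 {P, A}.
          Root A: left subtree has 1 node {P}, right has 0 { }.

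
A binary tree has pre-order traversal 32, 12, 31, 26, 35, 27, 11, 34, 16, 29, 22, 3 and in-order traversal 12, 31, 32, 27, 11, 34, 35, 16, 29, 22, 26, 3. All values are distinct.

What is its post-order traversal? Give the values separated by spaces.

31 12 34 11 27 22 29 16 35 3 26 32

The first element of pre-order is the root; it splits in-order into left and right subtrees.
Root 32: left subtree has 2 nodes {12, 31}, right has 9 {27, 11, 34, 35, 16, 29, 22, 26, 3}.
  Root 12: left subtree has 0 nodes { }, right has 1 {31}.
  Root 26: left subtree has 7 nodes {27, 11, 34, 35, 16, 29, 22}, right has 1 {3}.
    Root 35: left subtree has 3 nodes {27, 11, 34}, right has 3 {16, 29, 22}.
      Root 27: left subtree has 0 nodes { }, right has 2 {11, 34}.
        Root 11: left subtree has 0 nodes { }, right has 1 {34}.
      Root 16: left subtree has 0 nodes { }, right has 2 {29, 22}.
        Root 29: left subtree has 0 nodes { }, right has 1 {22}.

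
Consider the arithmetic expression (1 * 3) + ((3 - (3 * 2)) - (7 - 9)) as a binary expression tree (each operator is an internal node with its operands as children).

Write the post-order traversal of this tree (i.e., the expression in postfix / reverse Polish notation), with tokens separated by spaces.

Post-order on an expression tree gives postfix notation: for each operator, emit left operand, right operand, then the operator.

1 3 * 3 3 2 * - 7 9 - - +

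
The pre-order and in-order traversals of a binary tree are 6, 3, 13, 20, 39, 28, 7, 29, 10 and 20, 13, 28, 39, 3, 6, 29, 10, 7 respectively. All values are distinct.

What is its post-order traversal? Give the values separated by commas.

The first element of pre-order is the root; it splits in-order into left and right subtrees.
Root 6: left subtree has 5 nodes {20, 13, 28, 39, 3}, right has 3 {29, 10, 7}.
  Root 3: left subtree has 4 nodes {20, 13, 28, 39}, right has 0 { }.
    Root 13: left subtree has 1 node {20}, right has 2 {28, 39}.
      Root 39: left subtree has 1 node {28}, right has 0 { }.
  Root 7: left subtree has 2 nodes {29, 10}, right has 0 { }.
    Root 29: left subtree has 0 nodes { }, right has 1 {10}.

20, 28, 39, 13, 3, 10, 29, 7, 6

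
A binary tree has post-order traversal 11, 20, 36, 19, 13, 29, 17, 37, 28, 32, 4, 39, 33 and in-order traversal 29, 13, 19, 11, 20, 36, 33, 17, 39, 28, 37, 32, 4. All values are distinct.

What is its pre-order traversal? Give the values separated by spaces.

33 29 13 19 36 20 11 39 17 4 32 28 37

The last element of post-order is the root; it splits in-order into left and right subtrees.
Root 33: left subtree has 6 nodes {29, 13, 19, 11, 20, 36}, right has 6 {17, 39, 28, 37, 32, 4}.
  Root 29: left subtree has 0 nodes { }, right has 5 {13, 19, 11, 20, 36}.
    Root 13: left subtree has 0 nodes { }, right has 4 {19, 11, 20, 36}.
      Root 19: left subtree has 0 nodes { }, right has 3 {11, 20, 36}.
        Root 36: left subtree has 2 nodes {11, 20}, right has 0 { }.
          Root 20: left subtree has 1 node {11}, right has 0 { }.
  Root 39: left subtree has 1 node {17}, right has 4 {28, 37, 32, 4}.
    Root 4: left subtree has 3 nodes {28, 37, 32}, right has 0 { }.
      Root 32: left subtree has 2 nodes {28, 37}, right has 0 { }.
        Root 28: left subtree has 0 nodes { }, right has 1 {37}.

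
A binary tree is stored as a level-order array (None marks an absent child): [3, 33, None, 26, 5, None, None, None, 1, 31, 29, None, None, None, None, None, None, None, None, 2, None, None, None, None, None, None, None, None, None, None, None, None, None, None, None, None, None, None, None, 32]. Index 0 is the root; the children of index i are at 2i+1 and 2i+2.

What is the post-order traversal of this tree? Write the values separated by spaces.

Post-order visits the left subtree, then the right subtree, then the node.
At 3: go left to 33.
  At 33: go left to 26.
    At 26: no left child.
    At 26: go right to 1.
      1 is a leaf — visit 1.
    Visit 26.
  At 33: go right to 5.
    At 5: go left to 31.
      At 31: go left to 2.
        At 2: go left to 32.
          32 is a leaf — visit 32.
        At 2: no right child.
        Visit 2.
      At 31: no right child.
      Visit 31.
    At 5: go right to 29.
      29 is a leaf — visit 29.
    Visit 5.
  Visit 33.
At 3: no right child.
Visit 3.

1 26 32 2 31 29 5 33 3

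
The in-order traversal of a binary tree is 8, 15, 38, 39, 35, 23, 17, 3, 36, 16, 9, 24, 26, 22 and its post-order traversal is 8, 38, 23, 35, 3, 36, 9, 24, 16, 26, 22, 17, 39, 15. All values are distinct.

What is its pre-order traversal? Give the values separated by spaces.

The last element of post-order is the root; it splits in-order into left and right subtrees.
Root 15: left subtree has 1 node {8}, right has 12 {38, 39, 35, 23, 17, 3, 36, 16, 9, 24, 26, 22}.
  Root 39: left subtree has 1 node {38}, right has 10 {35, 23, 17, 3, 36, 16, 9, 24, 26, 22}.
    Root 17: left subtree has 2 nodes {35, 23}, right has 7 {3, 36, 16, 9, 24, 26, 22}.
      Root 35: left subtree has 0 nodes { }, right has 1 {23}.
      Root 22: left subtree has 6 nodes {3, 36, 16, 9, 24, 26}, right has 0 { }.
        Root 26: left subtree has 5 nodes {3, 36, 16, 9, 24}, right has 0 { }.
          Root 16: left subtree has 2 nodes {3, 36}, right has 2 {9, 24}.
            Root 36: left subtree has 1 node {3}, right has 0 { }.
            Root 24: left subtree has 1 node {9}, right has 0 { }.

15 8 39 38 17 35 23 22 26 16 36 3 24 9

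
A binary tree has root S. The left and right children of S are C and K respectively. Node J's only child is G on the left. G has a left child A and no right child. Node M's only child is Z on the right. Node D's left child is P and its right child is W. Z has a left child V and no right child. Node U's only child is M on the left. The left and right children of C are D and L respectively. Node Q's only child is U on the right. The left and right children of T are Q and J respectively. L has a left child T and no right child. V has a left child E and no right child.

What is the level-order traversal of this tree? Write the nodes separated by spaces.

Level-order visits nodes level by level from the root, left to right within each level.
Level 0: S
Level 1: C, K
Level 2: D, L
Level 3: P, W, T
Level 4: Q, J
Level 5: U, G
Level 6: M, A
Level 7: Z
Level 8: V
Level 9: E

S C K D L P W T Q J U G M A Z V E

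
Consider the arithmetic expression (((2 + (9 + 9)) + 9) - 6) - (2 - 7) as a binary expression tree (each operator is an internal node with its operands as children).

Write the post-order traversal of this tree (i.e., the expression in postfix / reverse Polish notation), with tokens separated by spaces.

2 9 9 + + 9 + 6 - 2 7 - -

Post-order on an expression tree gives postfix notation: for each operator, emit left operand, right operand, then the operator.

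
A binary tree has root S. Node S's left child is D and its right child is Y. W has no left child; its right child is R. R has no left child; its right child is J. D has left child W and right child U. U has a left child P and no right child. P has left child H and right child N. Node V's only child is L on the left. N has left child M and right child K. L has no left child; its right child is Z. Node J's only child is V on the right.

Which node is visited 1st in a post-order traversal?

Z

Post-order visits the left subtree, then the right subtree, then the node.
At S: go left to D.
  At D: go left to W.
    At W: no left child.
    At W: go right to R.
      At R: no left child.
      At R: go right to J.
        At J: no left child.
        At J: go right to V.
          At V: go left to L.
            At L: no left child.
            At L: go right to Z.
              Z is a leaf — visit Z.
            Visit L.
          At V: no right child.
          Visit V.
        Visit J.
      Visit R.
    Visit W.
  At D: go right to U.
    At U: go left to P.
      At P: go left to H.
        H is a leaf — visit H.
      At P: go right to N.
        At N: go left to M.
          M is a leaf — visit M.
        At N: go right to K.
          K is a leaf — visit K.
        Visit N.
      Visit P.
    At U: no right child.
    Visit U.
  Visit D.
At S: go right to Y.
  Y is a leaf — visit Y.
Visit S.
Full post-order sequence: Z, L, V, J, R, W, H, M, K, N, P, U, D, Y, S.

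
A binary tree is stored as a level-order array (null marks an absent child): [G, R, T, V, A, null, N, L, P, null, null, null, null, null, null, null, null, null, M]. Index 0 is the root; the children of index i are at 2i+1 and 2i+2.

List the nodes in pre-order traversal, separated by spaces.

Pre-order visits the node, then its left subtree, then its right subtree.
Visit G.
At G: go left to R.
  Visit R.
  At R: go left to V.
    Visit V.
    At V: go left to L.
      L is a leaf — visit L.
    At V: go right to P.
      Visit P.
      At P: no left child.
      At P: go right to M.
        M is a leaf — visit M.
  At R: go right to A.
    A is a leaf — visit A.
At G: go right to T.
  Visit T.
  At T: no left child.
  At T: go right to N.
    N is a leaf — visit N.

G R V L P M A T N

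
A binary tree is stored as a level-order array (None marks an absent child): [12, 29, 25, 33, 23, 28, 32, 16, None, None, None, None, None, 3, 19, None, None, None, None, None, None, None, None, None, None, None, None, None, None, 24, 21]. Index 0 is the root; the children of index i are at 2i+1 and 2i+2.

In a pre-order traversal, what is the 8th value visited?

32

Pre-order visits the node, then its left subtree, then its right subtree.
Visit 12.
At 12: go left to 29.
  Visit 29.
  At 29: go left to 33.
    Visit 33.
    At 33: go left to 16.
      16 is a leaf — visit 16.
    At 33: no right child.
  At 29: go right to 23.
    23 is a leaf — visit 23.
At 12: go right to 25.
  Visit 25.
  At 25: go left to 28.
    28 is a leaf — visit 28.
  At 25: go right to 32.
    Visit 32.
    At 32: go left to 3.
      3 is a leaf — visit 3.
    At 32: go right to 19.
      Visit 19.
      At 19: go left to 24.
        24 is a leaf — visit 24.
      At 19: go right to 21.
        21 is a leaf — visit 21.
Full pre-order sequence: 12, 29, 33, 16, 23, 25, 28, 32, 3, 19, 24, 21.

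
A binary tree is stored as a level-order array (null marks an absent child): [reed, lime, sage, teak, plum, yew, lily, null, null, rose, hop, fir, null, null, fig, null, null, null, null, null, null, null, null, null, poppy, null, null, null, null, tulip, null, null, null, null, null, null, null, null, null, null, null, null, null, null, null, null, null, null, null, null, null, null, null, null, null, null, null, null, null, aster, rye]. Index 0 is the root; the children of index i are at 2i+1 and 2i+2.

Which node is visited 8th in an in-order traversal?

In-order visits the left subtree, then the node, then the right subtree.
At reed: go left to lime.
  At lime: go left to teak.
    teak is a leaf — visit teak.
  Visit lime.
  At lime: go right to plum.
    At plum: go left to rose.
      rose is a leaf — visit rose.
    Visit plum.
    At plum: go right to hop.
      hop is a leaf — visit hop.
Visit reed.
At reed: go right to sage.
  At sage: go left to yew.
    At yew: go left to fir.
      At fir: no left child.
      Visit fir.
      At fir: go right to poppy.
        poppy is a leaf — visit poppy.
    Visit yew.
    At yew: no right child.
  Visit sage.
  At sage: go right to lily.
    At lily: no left child.
    Visit lily.
    At lily: go right to fig.
      At fig: go left to tulip.
        At tulip: go left to aster.
          aster is a leaf — visit aster.
        Visit tulip.
        At tulip: go right to rye.
          rye is a leaf — visit rye.
      Visit fig.
      At fig: no right child.
Full in-order sequence: teak, lime, rose, plum, hop, reed, fir, poppy, yew, sage, lily, aster, tulip, rye, fig.

poppy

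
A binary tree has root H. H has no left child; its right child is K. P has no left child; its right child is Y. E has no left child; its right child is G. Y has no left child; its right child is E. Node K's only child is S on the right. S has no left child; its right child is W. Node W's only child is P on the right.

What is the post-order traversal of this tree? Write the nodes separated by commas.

Post-order visits the left subtree, then the right subtree, then the node.
At H: no left child.
At H: go right to K.
  At K: no left child.
  At K: go right to S.
    At S: no left child.
    At S: go right to W.
      At W: no left child.
      At W: go right to P.
        At P: no left child.
        At P: go right to Y.
          At Y: no left child.
          At Y: go right to E.
            At E: no left child.
            At E: go right to G.
              G is a leaf — visit G.
            Visit E.
          Visit Y.
        Visit P.
      Visit W.
    Visit S.
  Visit K.
Visit H.

G, E, Y, P, W, S, K, H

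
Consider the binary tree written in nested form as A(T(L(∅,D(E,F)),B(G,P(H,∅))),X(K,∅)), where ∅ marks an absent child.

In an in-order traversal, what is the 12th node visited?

In-order visits the left subtree, then the node, then the right subtree.
At A: go left to T.
  At T: go left to L.
    At L: no left child.
    Visit L.
    At L: go right to D.
      At D: go left to E.
        E is a leaf — visit E.
      Visit D.
      At D: go right to F.
        F is a leaf — visit F.
  Visit T.
  At T: go right to B.
    At B: go left to G.
      G is a leaf — visit G.
    Visit B.
    At B: go right to P.
      At P: go left to H.
        H is a leaf — visit H.
      Visit P.
      At P: no right child.
Visit A.
At A: go right to X.
  At X: go left to K.
    K is a leaf — visit K.
  Visit X.
  At X: no right child.
Full in-order sequence: L, E, D, F, T, G, B, H, P, A, K, X.

X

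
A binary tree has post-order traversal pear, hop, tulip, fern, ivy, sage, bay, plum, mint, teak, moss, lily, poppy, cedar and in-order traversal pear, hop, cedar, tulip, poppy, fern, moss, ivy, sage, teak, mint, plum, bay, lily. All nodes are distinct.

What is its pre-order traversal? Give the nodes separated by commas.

The last element of post-order is the root; it splits in-order into left and right subtrees.
Root cedar: left subtree has 2 nodes {pear, hop}, right has 11 {tulip, poppy, fern, moss, ivy, sage, teak, mint, plum, bay, lily}.
  Root hop: left subtree has 1 node {pear}, right has 0 { }.
  Root poppy: left subtree has 1 node {tulip}, right has 9 {fern, moss, ivy, sage, teak, mint, plum, bay, lily}.
    Root lily: left subtree has 8 nodes {fern, moss, ivy, sage, teak, mint, plum, bay}, right has 0 { }.
      Root moss: left subtree has 1 node {fern}, right has 6 {ivy, sage, teak, mint, plum, bay}.
        Root teak: left subtree has 2 nodes {ivy, sage}, right has 3 {mint, plum, bay}.
          Root sage: left subtree has 1 node {ivy}, right has 0 { }.
          Root mint: left subtree has 0 nodes { }, right has 2 {plum, bay}.
            Root plum: left subtree has 0 nodes { }, right has 1 {bay}.

cedar, hop, pear, poppy, tulip, lily, moss, fern, teak, sage, ivy, mint, plum, bay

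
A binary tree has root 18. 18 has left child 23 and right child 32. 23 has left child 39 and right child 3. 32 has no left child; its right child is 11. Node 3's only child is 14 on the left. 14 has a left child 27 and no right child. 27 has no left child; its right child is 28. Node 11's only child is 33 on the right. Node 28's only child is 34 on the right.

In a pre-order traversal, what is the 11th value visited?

33

Pre-order visits the node, then its left subtree, then its right subtree.
Visit 18.
At 18: go left to 23.
  Visit 23.
  At 23: go left to 39.
    39 is a leaf — visit 39.
  At 23: go right to 3.
    Visit 3.
    At 3: go left to 14.
      Visit 14.
      At 14: go left to 27.
        Visit 27.
        At 27: no left child.
        At 27: go right to 28.
          Visit 28.
          At 28: no left child.
          At 28: go right to 34.
            34 is a leaf — visit 34.
      At 14: no right child.
    At 3: no right child.
At 18: go right to 32.
  Visit 32.
  At 32: no left child.
  At 32: go right to 11.
    Visit 11.
    At 11: no left child.
    At 11: go right to 33.
      33 is a leaf — visit 33.
Full pre-order sequence: 18, 23, 39, 3, 14, 27, 28, 34, 32, 11, 33.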